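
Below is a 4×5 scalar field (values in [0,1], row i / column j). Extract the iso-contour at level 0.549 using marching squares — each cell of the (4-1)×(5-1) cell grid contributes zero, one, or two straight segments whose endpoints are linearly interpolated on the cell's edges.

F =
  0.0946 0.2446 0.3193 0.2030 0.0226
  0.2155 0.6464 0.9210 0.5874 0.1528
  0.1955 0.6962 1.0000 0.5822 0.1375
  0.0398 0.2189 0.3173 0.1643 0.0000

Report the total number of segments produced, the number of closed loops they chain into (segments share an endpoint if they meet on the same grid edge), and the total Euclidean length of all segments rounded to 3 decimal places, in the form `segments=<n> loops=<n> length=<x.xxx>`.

cell (0,0): code 0100 → (0.758,1.000)–(1.000,0.774)
cell (0,1): code 1100 → (0.382,2.000)–(0.758,1.000)
cell (0,2): code 1100 → (0.900,3.000)–(0.382,2.000)
cell (0,3): code 1000 → (1.000,3.088)–(0.900,3.000)
cell (1,0): code 0110 → (1.000,0.774)–(2.000,0.706)
cell (1,3): code 1001 → (2.000,3.075)–(1.000,3.088)
cell (2,0): code 0010 → (2.000,0.706)–(2.308,1.000)
cell (2,1): code 0011 → (2.308,1.000)–(2.661,2.000)
cell (2,2): code 0011 → (2.661,2.000)–(2.079,3.000)
cell (2,3): code 0001 → (2.079,3.000)–(2.000,3.075)
total: 10 segments, chained into 1 closed loop(s), length Σ = 7.413788

segments=10 loops=1 length=7.414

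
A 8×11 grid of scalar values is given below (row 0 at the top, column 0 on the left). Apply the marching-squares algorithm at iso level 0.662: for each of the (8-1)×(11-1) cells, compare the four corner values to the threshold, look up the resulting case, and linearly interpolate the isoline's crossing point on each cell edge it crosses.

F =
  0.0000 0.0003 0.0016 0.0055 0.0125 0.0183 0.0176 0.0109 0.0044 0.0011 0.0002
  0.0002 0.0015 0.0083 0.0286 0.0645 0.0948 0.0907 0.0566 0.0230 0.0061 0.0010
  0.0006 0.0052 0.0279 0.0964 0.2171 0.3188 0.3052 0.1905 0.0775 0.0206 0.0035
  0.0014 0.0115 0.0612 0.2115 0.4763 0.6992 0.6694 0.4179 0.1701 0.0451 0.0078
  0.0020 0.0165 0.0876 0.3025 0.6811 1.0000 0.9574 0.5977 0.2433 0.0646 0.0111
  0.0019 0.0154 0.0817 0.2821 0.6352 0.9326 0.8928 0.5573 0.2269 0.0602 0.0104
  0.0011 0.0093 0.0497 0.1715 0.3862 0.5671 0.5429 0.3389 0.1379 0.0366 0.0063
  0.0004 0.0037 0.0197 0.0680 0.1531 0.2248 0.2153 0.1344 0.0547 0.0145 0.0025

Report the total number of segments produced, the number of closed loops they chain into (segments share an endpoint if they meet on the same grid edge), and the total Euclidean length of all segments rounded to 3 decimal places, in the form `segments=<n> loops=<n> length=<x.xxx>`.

cell (2,4): code 0100 → (2.902,5.000)–(3.000,4.833)
cell (2,5): code 1100 → (2.980,6.000)–(2.902,5.000)
cell (2,6): code 1000 → (3.000,6.029)–(2.980,6.000)
cell (3,3): code 0100 → (3.907,4.000)–(4.000,3.950)
cell (3,4): code 1110 → (3.000,4.833)–(3.907,4.000)
cell (3,6): code 1001 → (4.000,6.821)–(3.000,6.029)
cell (4,3): code 0010 → (4.000,3.950)–(4.416,4.000)
cell (4,4): code 0111 → (4.416,4.000)–(5.000,4.090)
cell (4,6): code 1001 → (5.000,6.688)–(4.000,6.821)
cell (5,4): code 0010 → (5.000,4.090)–(5.740,5.000)
cell (5,5): code 0011 → (5.740,5.000)–(5.660,6.000)
cell (5,6): code 0001 → (5.660,6.000)–(5.000,6.688)
total: 12 segments, chained into 1 closed loop(s), length Σ = 8.993273

segments=12 loops=1 length=8.993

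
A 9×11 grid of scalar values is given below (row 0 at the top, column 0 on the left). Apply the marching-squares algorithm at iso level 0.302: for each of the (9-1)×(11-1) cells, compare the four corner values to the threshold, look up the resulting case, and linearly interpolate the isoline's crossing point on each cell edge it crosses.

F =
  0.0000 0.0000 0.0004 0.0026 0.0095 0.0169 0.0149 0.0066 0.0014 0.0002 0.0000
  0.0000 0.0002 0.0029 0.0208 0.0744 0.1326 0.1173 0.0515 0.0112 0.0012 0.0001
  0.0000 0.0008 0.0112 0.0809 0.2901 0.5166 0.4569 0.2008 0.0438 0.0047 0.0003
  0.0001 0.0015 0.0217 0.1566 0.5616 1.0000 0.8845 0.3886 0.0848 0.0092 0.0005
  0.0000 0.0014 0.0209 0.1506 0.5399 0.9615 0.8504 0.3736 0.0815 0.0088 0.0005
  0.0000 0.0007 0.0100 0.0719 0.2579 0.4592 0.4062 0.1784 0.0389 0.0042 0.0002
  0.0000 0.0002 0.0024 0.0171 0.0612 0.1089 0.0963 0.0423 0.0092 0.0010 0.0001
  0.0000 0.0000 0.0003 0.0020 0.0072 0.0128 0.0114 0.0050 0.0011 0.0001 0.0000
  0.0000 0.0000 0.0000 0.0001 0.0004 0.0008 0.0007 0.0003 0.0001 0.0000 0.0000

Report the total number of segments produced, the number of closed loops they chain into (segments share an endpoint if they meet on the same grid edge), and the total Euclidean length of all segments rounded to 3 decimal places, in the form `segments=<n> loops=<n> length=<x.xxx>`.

segments=16 loops=1 length=12.355

cell (1,4): code 0100 → (1.441,5.000)–(2.000,4.053)
cell (1,5): code 1100 → (1.544,6.000)–(1.441,5.000)
cell (1,6): code 1000 → (2.000,6.605)–(1.544,6.000)
cell (2,3): code 0100 → (2.044,4.000)–(3.000,3.359)
cell (2,4): code 1110 → (2.000,4.053)–(2.044,4.000)
cell (2,6): code 1101 → (2.539,7.000)–(2.000,6.605)
cell (2,7): code 1000 → (3.000,7.285)–(2.539,7.000)
cell (3,3): code 0110 → (3.000,3.359)–(4.000,3.389)
cell (3,7): code 1001 → (4.000,7.245)–(3.000,7.285)
cell (4,3): code 0010 → (4.000,3.389)–(4.844,4.000)
cell (4,4): code 0111 → (4.844,4.000)–(5.000,4.219)
cell (4,6): code 1011 → (5.000,6.457)–(4.367,7.000)
cell (4,7): code 0001 → (4.367,7.000)–(4.000,7.245)
cell (5,4): code 0010 → (5.000,4.219)–(5.449,5.000)
cell (5,5): code 0011 → (5.449,5.000)–(5.336,6.000)
cell (5,6): code 0001 → (5.336,6.000)–(5.000,6.457)
total: 16 segments, chained into 1 closed loop(s), length Σ = 12.354563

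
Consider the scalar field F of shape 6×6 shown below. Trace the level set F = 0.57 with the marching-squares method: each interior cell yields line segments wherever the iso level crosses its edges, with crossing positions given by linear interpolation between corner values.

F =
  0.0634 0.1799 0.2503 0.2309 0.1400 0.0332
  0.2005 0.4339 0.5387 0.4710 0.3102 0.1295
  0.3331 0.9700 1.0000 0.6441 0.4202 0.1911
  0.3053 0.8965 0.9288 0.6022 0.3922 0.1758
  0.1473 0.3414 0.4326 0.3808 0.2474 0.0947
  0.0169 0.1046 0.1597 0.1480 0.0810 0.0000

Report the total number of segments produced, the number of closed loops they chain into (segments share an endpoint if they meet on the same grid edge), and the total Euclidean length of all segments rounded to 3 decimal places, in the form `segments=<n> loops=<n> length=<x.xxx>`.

cell (1,0): code 0100 → (1.254,1.000)–(2.000,0.372)
cell (1,1): code 1100 → (1.068,2.000)–(1.254,1.000)
cell (1,2): code 1100 → (1.572,3.000)–(1.068,2.000)
cell (1,3): code 1000 → (2.000,3.331)–(1.572,3.000)
cell (2,0): code 0110 → (2.000,0.372)–(3.000,0.448)
cell (2,3): code 1001 → (3.000,3.153)–(2.000,3.331)
cell (3,0): code 0010 → (3.000,0.448)–(3.588,1.000)
cell (3,1): code 0011 → (3.588,1.000)–(3.723,2.000)
cell (3,2): code 0011 → (3.723,2.000)–(3.145,3.000)
cell (3,3): code 0001 → (3.145,3.000)–(3.000,3.153)
total: 10 segments, chained into 1 closed loop(s), length Σ = 8.853961

segments=10 loops=1 length=8.854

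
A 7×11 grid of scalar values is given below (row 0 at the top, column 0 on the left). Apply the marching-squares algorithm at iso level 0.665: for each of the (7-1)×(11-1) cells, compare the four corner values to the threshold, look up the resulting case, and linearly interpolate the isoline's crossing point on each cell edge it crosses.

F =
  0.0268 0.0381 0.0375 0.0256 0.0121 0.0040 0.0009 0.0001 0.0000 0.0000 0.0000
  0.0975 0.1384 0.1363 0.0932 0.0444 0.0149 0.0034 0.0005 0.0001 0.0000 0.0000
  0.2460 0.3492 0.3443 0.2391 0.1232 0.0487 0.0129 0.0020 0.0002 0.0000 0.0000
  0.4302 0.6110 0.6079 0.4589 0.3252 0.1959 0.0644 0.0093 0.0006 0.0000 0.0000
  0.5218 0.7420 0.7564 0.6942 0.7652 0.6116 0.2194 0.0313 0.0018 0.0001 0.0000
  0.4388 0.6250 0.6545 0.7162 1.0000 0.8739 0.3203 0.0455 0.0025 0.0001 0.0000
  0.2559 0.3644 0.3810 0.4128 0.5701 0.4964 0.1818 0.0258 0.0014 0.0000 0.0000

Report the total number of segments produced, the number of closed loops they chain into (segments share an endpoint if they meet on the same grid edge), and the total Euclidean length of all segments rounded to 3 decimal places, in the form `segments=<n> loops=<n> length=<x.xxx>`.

segments=14 loops=1 length=11.465

cell (3,0): code 0100 → (3.412,1.000)–(4.000,0.650)
cell (3,1): code 1100 → (3.385,2.000)–(3.412,1.000)
cell (3,2): code 1100 → (3.876,3.000)–(3.385,2.000)
cell (3,3): code 1100 → (3.772,4.000)–(3.876,3.000)
cell (3,4): code 1000 → (4.000,4.652)–(3.772,4.000)
cell (4,0): code 0010 → (4.000,0.650)–(4.658,1.000)
cell (4,1): code 0011 → (4.658,1.000)–(4.897,2.000)
cell (4,2): code 0111 → (4.897,2.000)–(5.000,2.170)
cell (4,4): code 1101 → (4.204,5.000)–(4.000,4.652)
cell (4,5): code 1000 → (5.000,5.377)–(4.204,5.000)
cell (5,2): code 0010 → (5.000,2.170)–(5.169,3.000)
cell (5,3): code 0011 → (5.169,3.000)–(5.779,4.000)
cell (5,4): code 0011 → (5.779,4.000)–(5.553,5.000)
cell (5,5): code 0001 → (5.553,5.000)–(5.000,5.377)
total: 14 segments, chained into 1 closed loop(s), length Σ = 11.464740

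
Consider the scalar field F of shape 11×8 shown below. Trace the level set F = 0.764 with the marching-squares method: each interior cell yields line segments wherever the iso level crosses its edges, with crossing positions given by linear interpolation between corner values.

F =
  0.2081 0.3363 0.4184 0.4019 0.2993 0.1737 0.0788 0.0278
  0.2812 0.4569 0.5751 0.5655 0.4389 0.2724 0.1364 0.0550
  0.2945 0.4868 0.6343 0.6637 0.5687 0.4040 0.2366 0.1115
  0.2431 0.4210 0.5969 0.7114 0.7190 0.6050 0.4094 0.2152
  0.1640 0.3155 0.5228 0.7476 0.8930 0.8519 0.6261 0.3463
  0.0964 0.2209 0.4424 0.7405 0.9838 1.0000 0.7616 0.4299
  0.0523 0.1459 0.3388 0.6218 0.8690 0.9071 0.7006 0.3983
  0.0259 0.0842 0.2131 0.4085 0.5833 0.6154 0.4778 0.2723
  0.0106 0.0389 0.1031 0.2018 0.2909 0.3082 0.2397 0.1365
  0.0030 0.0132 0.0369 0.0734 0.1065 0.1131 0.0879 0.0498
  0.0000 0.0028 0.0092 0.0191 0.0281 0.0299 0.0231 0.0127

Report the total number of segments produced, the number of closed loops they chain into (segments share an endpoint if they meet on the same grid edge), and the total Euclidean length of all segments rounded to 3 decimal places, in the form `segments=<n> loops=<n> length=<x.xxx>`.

segments=10 loops=1 length=9.492

cell (3,3): code 0100 → (3.259,4.000)–(4.000,3.113)
cell (3,4): code 1100 → (3.644,5.000)–(3.259,4.000)
cell (3,5): code 1000 → (4.000,5.389)–(3.644,5.000)
cell (4,3): code 0110 → (4.000,3.113)–(5.000,3.097)
cell (4,5): code 1001 → (5.000,5.990)–(4.000,5.389)
cell (5,3): code 0110 → (5.000,3.097)–(6.000,3.575)
cell (5,5): code 1001 → (6.000,5.693)–(5.000,5.990)
cell (6,3): code 0010 → (6.000,3.575)–(6.368,4.000)
cell (6,4): code 0011 → (6.368,4.000)–(6.491,5.000)
cell (6,5): code 0001 → (6.491,5.000)–(6.000,5.693)
total: 10 segments, chained into 1 closed loop(s), length Σ = 9.492147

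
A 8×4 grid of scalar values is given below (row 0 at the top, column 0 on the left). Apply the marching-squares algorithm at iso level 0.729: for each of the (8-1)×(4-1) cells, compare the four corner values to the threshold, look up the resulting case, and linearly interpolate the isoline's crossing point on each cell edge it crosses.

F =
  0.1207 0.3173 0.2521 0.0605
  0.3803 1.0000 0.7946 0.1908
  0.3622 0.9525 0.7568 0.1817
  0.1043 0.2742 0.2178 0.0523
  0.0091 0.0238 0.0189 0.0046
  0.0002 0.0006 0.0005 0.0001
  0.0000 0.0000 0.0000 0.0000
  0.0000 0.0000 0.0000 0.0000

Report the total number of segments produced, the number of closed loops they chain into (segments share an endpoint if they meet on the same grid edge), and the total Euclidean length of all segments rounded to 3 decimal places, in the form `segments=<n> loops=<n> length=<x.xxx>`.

segments=8 loops=1 length=5.405

cell (0,0): code 0100 → (0.603,1.000)–(1.000,0.563)
cell (0,1): code 1100 → (0.879,2.000)–(0.603,1.000)
cell (0,2): code 1000 → (1.000,2.109)–(0.879,2.000)
cell (1,0): code 0110 → (1.000,0.563)–(2.000,0.621)
cell (1,2): code 1001 → (2.000,2.048)–(1.000,2.109)
cell (2,0): code 0010 → (2.000,0.621)–(2.330,1.000)
cell (2,1): code 0011 → (2.330,1.000)–(2.052,2.000)
cell (2,2): code 0001 → (2.052,2.000)–(2.000,2.048)
total: 8 segments, chained into 1 closed loop(s), length Σ = 5.404609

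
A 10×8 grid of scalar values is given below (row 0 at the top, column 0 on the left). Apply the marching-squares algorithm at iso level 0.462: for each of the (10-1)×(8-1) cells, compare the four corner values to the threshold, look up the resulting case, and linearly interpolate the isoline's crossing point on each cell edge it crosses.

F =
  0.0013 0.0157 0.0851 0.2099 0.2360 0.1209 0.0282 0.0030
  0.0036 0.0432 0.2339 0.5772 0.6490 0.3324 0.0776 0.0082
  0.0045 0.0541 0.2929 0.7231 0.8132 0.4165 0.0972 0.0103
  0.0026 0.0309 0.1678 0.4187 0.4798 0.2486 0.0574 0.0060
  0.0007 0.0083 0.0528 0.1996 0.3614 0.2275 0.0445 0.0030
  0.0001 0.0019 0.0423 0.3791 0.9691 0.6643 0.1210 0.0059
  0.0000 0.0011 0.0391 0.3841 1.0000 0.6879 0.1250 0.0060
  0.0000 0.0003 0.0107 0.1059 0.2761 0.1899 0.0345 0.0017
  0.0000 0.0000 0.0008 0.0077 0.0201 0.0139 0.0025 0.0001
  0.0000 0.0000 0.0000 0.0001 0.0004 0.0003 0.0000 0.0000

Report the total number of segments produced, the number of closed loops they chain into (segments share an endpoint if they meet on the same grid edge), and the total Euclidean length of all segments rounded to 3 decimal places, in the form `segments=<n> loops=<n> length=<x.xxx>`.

segments=18 loops=2 length=15.501

cell (0,2): code 0100 → (0.686,3.000)–(1.000,2.664)
cell (0,3): code 1100 → (0.547,4.000)–(0.686,3.000)
cell (0,4): code 1000 → (1.000,4.591)–(0.547,4.000)
cell (1,2): code 0110 → (1.000,2.664)–(2.000,2.393)
cell (1,4): code 1001 → (2.000,4.885)–(1.000,4.591)
cell (2,2): code 0010 → (2.000,2.393)–(2.858,3.000)
cell (2,3): code 0111 → (2.858,3.000)–(3.000,3.709)
cell (2,4): code 1001 → (3.000,4.077)–(2.000,4.885)
cell (3,3): code 0010 → (3.000,3.709)–(3.150,4.000)
cell (3,4): code 0001 → (3.150,4.000)–(3.000,4.077)
cell (4,3): code 0100 → (4.166,4.000)–(5.000,3.141)
cell (4,4): code 1100 → (4.537,5.000)–(4.166,4.000)
cell (4,5): code 1000 → (5.000,5.372)–(4.537,5.000)
cell (5,3): code 0110 → (5.000,3.141)–(6.000,3.126)
cell (5,5): code 1001 → (6.000,5.401)–(5.000,5.372)
cell (6,3): code 0010 → (6.000,3.126)–(6.743,4.000)
cell (6,4): code 0011 → (6.743,4.000)–(6.454,5.000)
cell (6,5): code 0001 → (6.454,5.000)–(6.000,5.401)
total: 18 segments, chained into 2 closed loop(s), length Σ = 15.501064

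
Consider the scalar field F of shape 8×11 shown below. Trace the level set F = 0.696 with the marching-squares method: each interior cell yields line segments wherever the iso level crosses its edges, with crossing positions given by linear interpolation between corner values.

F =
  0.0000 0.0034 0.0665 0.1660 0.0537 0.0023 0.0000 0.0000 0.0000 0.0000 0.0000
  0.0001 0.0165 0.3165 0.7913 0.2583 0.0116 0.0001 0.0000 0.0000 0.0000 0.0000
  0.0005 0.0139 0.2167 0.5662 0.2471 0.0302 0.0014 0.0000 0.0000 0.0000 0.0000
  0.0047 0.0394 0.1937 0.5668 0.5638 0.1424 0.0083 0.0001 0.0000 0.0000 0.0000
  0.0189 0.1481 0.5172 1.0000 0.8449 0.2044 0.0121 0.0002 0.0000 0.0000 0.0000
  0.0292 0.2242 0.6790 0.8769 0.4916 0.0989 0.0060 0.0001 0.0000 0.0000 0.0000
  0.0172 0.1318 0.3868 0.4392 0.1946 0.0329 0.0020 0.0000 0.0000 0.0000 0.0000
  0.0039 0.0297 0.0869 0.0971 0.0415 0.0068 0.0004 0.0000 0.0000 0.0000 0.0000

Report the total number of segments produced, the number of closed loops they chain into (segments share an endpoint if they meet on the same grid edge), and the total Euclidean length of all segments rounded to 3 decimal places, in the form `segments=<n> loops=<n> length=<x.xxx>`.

segments=12 loops=2 length=7.886

cell (0,2): code 0100 → (0.848,3.000)–(1.000,2.799)
cell (0,3): code 1000 → (1.000,3.179)–(0.848,3.000)
cell (1,2): code 0010 → (1.000,2.799)–(1.423,3.000)
cell (1,3): code 0001 → (1.423,3.000)–(1.000,3.179)
cell (3,2): code 0100 → (3.298,3.000)–(4.000,2.370)
cell (3,3): code 1100 → (3.470,4.000)–(3.298,3.000)
cell (3,4): code 1000 → (4.000,4.232)–(3.470,4.000)
cell (4,2): code 0110 → (4.000,2.370)–(5.000,2.086)
cell (4,3): code 1011 → (5.000,3.470)–(4.421,4.000)
cell (4,4): code 0001 → (4.421,4.000)–(4.000,4.232)
cell (5,2): code 0010 → (5.000,2.086)–(5.413,3.000)
cell (5,3): code 0001 → (5.413,3.000)–(5.000,3.470)
total: 12 segments, chained into 2 closed loop(s), length Σ = 7.885691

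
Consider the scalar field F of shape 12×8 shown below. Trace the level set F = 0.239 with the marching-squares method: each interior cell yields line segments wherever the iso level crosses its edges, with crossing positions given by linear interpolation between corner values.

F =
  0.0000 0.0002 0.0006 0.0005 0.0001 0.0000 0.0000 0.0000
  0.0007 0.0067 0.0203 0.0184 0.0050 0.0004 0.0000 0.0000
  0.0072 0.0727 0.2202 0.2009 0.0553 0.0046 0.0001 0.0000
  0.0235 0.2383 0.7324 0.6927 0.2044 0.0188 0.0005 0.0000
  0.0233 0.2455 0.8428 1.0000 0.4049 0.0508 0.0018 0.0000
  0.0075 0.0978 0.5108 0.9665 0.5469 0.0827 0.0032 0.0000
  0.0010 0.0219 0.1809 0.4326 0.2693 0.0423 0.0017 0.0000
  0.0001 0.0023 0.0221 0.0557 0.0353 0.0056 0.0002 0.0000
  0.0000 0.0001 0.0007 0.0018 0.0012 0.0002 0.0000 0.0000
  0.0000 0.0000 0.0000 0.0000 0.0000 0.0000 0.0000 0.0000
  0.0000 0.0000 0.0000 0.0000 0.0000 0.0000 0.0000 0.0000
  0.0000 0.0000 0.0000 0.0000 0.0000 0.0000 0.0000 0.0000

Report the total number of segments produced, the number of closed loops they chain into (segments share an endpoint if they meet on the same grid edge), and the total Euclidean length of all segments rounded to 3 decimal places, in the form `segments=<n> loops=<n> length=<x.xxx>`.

segments=16 loops=1 length=12.581

cell (2,1): code 0100 → (2.037,2.000)–(3.000,1.001)
cell (2,2): code 1100 → (2.077,3.000)–(2.037,2.000)
cell (2,3): code 1000 → (3.000,3.929)–(2.077,3.000)
cell (3,0): code 0100 → (3.097,1.000)–(4.000,0.971)
cell (3,1): code 1110 → (3.000,1.001)–(3.097,1.000)
cell (3,3): code 1101 → (3.173,4.000)–(3.000,3.929)
cell (3,4): code 1000 → (4.000,4.469)–(3.173,4.000)
cell (4,0): code 0010 → (4.000,0.971)–(4.044,1.000)
cell (4,1): code 0111 → (4.044,1.000)–(5.000,1.342)
cell (4,4): code 1001 → (5.000,4.663)–(4.000,4.469)
cell (5,1): code 0010 → (5.000,1.342)–(5.824,2.000)
cell (5,2): code 0111 → (5.824,2.000)–(6.000,2.231)
cell (5,4): code 1001 → (6.000,4.133)–(5.000,4.663)
cell (6,2): code 0010 → (6.000,2.231)–(6.514,3.000)
cell (6,3): code 0011 → (6.514,3.000)–(6.129,4.000)
cell (6,4): code 0001 → (6.129,4.000)–(6.000,4.133)
total: 16 segments, chained into 1 closed loop(s), length Σ = 12.581105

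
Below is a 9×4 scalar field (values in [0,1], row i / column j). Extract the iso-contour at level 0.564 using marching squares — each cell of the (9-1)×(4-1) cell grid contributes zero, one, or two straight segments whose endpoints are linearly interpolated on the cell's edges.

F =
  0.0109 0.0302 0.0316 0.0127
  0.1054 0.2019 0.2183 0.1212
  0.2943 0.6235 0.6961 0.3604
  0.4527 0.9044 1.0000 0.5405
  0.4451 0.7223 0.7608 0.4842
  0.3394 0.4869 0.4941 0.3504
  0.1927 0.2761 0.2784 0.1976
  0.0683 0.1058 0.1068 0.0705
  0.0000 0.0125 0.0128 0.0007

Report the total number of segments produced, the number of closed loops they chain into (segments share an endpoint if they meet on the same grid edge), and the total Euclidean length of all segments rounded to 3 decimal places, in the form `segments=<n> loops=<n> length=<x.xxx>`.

cell (1,0): code 0100 → (1.859,1.000)–(2.000,0.819)
cell (1,1): code 1100 → (1.724,2.000)–(1.859,1.000)
cell (1,2): code 1000 → (2.000,2.394)–(1.724,2.000)
cell (2,0): code 0110 → (2.000,0.819)–(3.000,0.246)
cell (2,2): code 1001 → (3.000,2.949)–(2.000,2.394)
cell (3,0): code 0110 → (3.000,0.246)–(4.000,0.429)
cell (3,2): code 1001 → (4.000,2.711)–(3.000,2.949)
cell (4,0): code 0010 → (4.000,0.429)–(4.672,1.000)
cell (4,1): code 0011 → (4.672,1.000)–(4.738,2.000)
cell (4,2): code 0001 → (4.738,2.000)–(4.000,2.711)
total: 10 segments, chained into 1 closed loop(s), length Σ = 8.969406

segments=10 loops=1 length=8.969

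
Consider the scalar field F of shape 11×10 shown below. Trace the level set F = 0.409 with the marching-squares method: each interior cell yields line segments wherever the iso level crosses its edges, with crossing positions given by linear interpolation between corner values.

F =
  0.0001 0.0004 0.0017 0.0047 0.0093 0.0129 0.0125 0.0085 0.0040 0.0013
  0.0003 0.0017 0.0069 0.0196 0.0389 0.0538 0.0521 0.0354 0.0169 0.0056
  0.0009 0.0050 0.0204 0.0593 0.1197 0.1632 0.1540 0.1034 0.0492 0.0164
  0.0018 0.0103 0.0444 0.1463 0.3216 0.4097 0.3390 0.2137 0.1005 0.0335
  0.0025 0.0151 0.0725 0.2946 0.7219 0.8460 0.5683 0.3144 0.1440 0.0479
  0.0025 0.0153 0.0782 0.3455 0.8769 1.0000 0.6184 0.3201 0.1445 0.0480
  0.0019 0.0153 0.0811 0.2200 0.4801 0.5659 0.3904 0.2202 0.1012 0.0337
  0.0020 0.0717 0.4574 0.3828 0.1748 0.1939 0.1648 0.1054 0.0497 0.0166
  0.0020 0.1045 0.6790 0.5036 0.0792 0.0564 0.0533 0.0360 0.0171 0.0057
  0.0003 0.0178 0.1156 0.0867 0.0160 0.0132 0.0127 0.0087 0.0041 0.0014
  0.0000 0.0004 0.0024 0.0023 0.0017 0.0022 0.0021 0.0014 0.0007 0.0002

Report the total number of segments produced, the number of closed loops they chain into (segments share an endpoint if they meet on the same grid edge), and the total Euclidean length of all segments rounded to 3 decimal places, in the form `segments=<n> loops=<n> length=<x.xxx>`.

cell (2,4): code 0100 → (2.997,5.000)–(3.000,4.992)
cell (2,5): code 1000 → (3.000,5.010)–(2.997,5.000)
cell (3,3): code 0100 → (3.218,4.000)–(4.000,3.268)
cell (3,4): code 1110 → (3.000,4.992)–(3.218,4.000)
cell (3,5): code 1101 → (3.305,6.000)–(3.000,5.010)
cell (3,6): code 1000 → (4.000,6.627)–(3.305,6.000)
cell (4,3): code 0110 → (4.000,3.268)–(5.000,3.119)
cell (4,6): code 1001 → (5.000,6.702)–(4.000,6.627)
cell (5,3): code 0110 → (5.000,3.119)–(6.000,3.727)
cell (5,5): code 1011 → (6.000,5.894)–(5.918,6.000)
cell (5,6): code 0001 → (5.918,6.000)–(5.000,6.702)
cell (6,1): code 0100 → (6.871,2.000)–(7.000,1.875)
cell (6,2): code 1000 → (7.000,2.649)–(6.871,2.000)
cell (6,3): code 0010 → (6.000,3.727)–(6.233,4.000)
cell (6,4): code 0011 → (6.233,4.000)–(6.422,5.000)
cell (6,5): code 0001 → (6.422,5.000)–(6.000,5.894)
cell (7,1): code 0110 → (7.000,1.875)–(8.000,1.530)
cell (7,2): code 1101 → (7.217,3.000)–(7.000,2.649)
cell (7,3): code 1000 → (8.000,3.223)–(7.217,3.000)
cell (8,1): code 0010 → (8.000,1.530)–(8.479,2.000)
cell (8,2): code 0011 → (8.479,2.000)–(8.227,3.000)
cell (8,3): code 0001 → (8.227,3.000)–(8.000,3.223)
total: 22 segments, chained into 2 closed loop(s), length Σ = 16.062852

segments=22 loops=2 length=16.063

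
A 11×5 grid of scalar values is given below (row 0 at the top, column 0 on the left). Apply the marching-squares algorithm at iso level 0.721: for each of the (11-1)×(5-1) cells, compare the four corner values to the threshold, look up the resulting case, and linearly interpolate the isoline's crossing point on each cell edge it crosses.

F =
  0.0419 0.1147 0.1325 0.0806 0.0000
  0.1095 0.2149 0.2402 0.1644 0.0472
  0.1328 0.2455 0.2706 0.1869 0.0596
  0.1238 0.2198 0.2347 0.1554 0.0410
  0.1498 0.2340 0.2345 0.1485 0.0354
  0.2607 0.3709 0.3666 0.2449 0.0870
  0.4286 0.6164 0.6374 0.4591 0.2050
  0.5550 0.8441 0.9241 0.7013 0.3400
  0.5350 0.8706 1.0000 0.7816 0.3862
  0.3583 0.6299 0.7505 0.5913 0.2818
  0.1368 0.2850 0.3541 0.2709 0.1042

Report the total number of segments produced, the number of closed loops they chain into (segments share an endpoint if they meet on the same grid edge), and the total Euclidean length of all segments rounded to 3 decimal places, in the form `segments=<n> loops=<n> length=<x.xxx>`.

segments=12 loops=1 length=8.368

cell (6,0): code 0100 → (6.459,1.000)–(7.000,0.574)
cell (6,1): code 1100 → (6.292,2.000)–(6.459,1.000)
cell (6,2): code 1000 → (7.000,2.912)–(6.292,2.000)
cell (7,0): code 0110 → (7.000,0.574)–(8.000,0.554)
cell (7,2): code 1101 → (7.245,3.000)–(7.000,2.912)
cell (7,3): code 1000 → (8.000,3.153)–(7.245,3.000)
cell (8,0): code 0010 → (8.000,0.554)–(8.622,1.000)
cell (8,1): code 0111 → (8.622,1.000)–(9.000,1.755)
cell (8,2): code 1011 → (9.000,2.185)–(8.318,3.000)
cell (8,3): code 0001 → (8.318,3.000)–(8.000,3.153)
cell (9,1): code 0010 → (9.000,1.755)–(9.074,2.000)
cell (9,2): code 0001 → (9.074,2.000)–(9.000,2.185)
total: 12 segments, chained into 1 closed loop(s), length Σ = 8.368401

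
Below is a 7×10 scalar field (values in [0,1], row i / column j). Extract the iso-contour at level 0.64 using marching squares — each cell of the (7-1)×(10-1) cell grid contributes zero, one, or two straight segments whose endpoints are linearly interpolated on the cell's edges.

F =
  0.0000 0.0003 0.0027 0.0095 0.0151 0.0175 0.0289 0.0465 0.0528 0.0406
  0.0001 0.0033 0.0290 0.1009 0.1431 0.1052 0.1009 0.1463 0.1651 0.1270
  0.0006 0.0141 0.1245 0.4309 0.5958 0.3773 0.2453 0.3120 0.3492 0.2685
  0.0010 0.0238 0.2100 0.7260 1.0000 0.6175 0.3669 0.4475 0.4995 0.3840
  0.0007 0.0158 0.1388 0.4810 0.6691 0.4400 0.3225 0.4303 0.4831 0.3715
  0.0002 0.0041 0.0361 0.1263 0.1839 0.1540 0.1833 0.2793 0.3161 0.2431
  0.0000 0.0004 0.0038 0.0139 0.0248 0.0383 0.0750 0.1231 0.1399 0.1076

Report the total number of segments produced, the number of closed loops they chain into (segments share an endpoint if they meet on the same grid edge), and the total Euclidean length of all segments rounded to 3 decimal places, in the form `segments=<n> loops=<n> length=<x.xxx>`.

cell (2,2): code 0100 → (2.709,3.000)–(3.000,2.833)
cell (2,3): code 1100 → (2.109,4.000)–(2.709,3.000)
cell (2,4): code 1000 → (3.000,4.941)–(2.109,4.000)
cell (3,2): code 0010 → (3.000,2.833)–(3.351,3.000)
cell (3,3): code 0111 → (3.351,3.000)–(4.000,3.845)
cell (3,4): code 1001 → (4.000,4.127)–(3.000,4.941)
cell (4,3): code 0010 → (4.000,3.845)–(4.060,4.000)
cell (4,4): code 0001 → (4.060,4.000)–(4.000,4.127)
total: 8 segments, chained into 1 closed loop(s), length Σ = 5.847474

segments=8 loops=1 length=5.847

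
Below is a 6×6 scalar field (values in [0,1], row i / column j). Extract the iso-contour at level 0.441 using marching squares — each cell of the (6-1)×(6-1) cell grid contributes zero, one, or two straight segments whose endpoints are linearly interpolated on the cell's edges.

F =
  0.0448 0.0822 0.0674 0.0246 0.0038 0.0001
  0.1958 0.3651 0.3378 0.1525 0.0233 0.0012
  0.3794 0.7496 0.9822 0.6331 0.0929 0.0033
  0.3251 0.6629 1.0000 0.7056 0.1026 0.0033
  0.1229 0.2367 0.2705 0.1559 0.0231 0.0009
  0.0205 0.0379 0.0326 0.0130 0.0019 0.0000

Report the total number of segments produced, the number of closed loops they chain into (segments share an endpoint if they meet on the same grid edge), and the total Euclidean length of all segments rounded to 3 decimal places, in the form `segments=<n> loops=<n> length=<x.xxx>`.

segments=10 loops=1 length=9.363

cell (1,0): code 0100 → (1.197,1.000)–(2.000,0.166)
cell (1,1): code 1100 → (1.160,2.000)–(1.197,1.000)
cell (1,2): code 1100 → (1.600,3.000)–(1.160,2.000)
cell (1,3): code 1000 → (2.000,3.356)–(1.600,3.000)
cell (2,0): code 0110 → (2.000,0.166)–(3.000,0.343)
cell (2,3): code 1001 → (3.000,3.439)–(2.000,3.356)
cell (3,0): code 0010 → (3.000,0.343)–(3.521,1.000)
cell (3,1): code 0011 → (3.521,1.000)–(3.766,2.000)
cell (3,2): code 0011 → (3.766,2.000)–(3.481,3.000)
cell (3,3): code 0001 → (3.481,3.000)–(3.000,3.439)
total: 10 segments, chained into 1 closed loop(s), length Σ = 9.363473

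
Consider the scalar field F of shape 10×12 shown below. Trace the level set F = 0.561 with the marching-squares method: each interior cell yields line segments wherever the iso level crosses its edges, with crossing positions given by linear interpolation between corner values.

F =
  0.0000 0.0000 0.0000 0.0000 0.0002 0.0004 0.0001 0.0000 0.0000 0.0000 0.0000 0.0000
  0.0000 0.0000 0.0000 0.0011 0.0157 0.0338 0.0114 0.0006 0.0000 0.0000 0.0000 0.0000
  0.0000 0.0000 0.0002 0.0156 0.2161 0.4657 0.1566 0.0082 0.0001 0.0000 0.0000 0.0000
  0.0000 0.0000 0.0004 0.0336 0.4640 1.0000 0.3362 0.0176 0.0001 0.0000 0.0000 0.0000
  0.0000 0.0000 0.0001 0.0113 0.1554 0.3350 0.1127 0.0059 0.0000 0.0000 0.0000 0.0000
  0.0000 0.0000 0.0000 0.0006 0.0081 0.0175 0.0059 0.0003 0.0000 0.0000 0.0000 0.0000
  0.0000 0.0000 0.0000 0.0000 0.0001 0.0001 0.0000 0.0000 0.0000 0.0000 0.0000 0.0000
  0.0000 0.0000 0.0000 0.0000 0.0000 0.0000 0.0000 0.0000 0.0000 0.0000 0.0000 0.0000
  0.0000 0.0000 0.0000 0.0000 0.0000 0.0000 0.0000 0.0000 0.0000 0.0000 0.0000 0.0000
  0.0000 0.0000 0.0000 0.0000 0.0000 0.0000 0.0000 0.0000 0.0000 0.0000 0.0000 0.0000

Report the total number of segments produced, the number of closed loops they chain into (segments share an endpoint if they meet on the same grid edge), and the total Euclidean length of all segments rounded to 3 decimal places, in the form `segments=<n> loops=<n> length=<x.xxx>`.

cell (2,4): code 0100 → (2.178,5.000)–(3.000,4.181)
cell (2,5): code 1000 → (3.000,5.661)–(2.178,5.000)
cell (3,4): code 0010 → (3.000,4.181)–(3.660,5.000)
cell (3,5): code 0001 → (3.660,5.000)–(3.000,5.661)
total: 4 segments, chained into 1 closed loop(s), length Σ = 4.201252

segments=4 loops=1 length=4.201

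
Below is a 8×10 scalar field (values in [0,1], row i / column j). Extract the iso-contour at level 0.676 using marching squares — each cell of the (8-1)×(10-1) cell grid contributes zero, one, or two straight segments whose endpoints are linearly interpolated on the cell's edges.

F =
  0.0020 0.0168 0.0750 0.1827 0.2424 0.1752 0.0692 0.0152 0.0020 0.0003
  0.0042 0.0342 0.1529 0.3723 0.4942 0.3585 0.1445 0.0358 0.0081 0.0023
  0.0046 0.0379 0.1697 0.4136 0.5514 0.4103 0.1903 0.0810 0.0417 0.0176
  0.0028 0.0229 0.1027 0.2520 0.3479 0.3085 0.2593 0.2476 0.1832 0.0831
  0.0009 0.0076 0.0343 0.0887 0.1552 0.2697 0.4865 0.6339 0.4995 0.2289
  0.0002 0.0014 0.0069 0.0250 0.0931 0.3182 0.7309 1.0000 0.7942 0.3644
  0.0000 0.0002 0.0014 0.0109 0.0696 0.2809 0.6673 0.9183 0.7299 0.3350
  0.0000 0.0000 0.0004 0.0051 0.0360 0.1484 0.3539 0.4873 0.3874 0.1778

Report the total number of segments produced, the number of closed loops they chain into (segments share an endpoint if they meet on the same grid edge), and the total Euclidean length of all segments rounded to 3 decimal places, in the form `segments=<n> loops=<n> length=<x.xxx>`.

cell (4,5): code 0100 → (4.775,6.000)–(5.000,5.867)
cell (4,6): code 1100 → (4.115,7.000)–(4.775,6.000)
cell (4,7): code 1100 → (4.599,8.000)–(4.115,7.000)
cell (4,8): code 1000 → (5.000,8.275)–(4.599,8.000)
cell (5,5): code 0010 → (5.000,5.867)–(5.863,6.000)
cell (5,6): code 0111 → (5.863,6.000)–(6.000,6.035)
cell (5,8): code 1001 → (6.000,8.136)–(5.000,8.275)
cell (6,6): code 0010 → (6.000,6.035)–(6.562,7.000)
cell (6,7): code 0011 → (6.562,7.000)–(6.157,8.000)
cell (6,8): code 0001 → (6.157,8.000)–(6.000,8.136)
total: 10 segments, chained into 1 closed loop(s), length Σ = 7.484997

segments=10 loops=1 length=7.485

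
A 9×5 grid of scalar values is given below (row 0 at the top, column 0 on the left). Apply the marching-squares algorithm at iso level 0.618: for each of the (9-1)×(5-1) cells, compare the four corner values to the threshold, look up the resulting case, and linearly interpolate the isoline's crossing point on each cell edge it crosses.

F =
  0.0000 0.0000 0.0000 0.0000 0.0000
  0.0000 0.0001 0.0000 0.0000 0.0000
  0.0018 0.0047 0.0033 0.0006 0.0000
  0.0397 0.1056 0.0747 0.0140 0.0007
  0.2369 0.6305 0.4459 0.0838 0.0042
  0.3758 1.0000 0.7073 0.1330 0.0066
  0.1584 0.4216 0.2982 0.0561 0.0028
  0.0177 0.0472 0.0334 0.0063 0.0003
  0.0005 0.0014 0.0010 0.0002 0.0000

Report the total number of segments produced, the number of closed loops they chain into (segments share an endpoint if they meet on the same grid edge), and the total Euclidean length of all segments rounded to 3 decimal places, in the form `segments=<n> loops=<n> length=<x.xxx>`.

cell (3,0): code 0100 → (3.976,1.000)–(4.000,0.968)
cell (3,1): code 1000 → (4.000,1.068)–(3.976,1.000)
cell (4,0): code 0110 → (4.000,0.968)–(5.000,0.388)
cell (4,1): code 1101 → (4.658,2.000)–(4.000,1.068)
cell (4,2): code 1000 → (5.000,2.155)–(4.658,2.000)
cell (5,0): code 0010 → (5.000,0.388)–(5.660,1.000)
cell (5,1): code 0011 → (5.660,1.000)–(5.218,2.000)
cell (5,2): code 0001 → (5.218,2.000)–(5.000,2.155)
total: 8 segments, chained into 1 closed loop(s), length Σ = 5.046072

segments=8 loops=1 length=5.046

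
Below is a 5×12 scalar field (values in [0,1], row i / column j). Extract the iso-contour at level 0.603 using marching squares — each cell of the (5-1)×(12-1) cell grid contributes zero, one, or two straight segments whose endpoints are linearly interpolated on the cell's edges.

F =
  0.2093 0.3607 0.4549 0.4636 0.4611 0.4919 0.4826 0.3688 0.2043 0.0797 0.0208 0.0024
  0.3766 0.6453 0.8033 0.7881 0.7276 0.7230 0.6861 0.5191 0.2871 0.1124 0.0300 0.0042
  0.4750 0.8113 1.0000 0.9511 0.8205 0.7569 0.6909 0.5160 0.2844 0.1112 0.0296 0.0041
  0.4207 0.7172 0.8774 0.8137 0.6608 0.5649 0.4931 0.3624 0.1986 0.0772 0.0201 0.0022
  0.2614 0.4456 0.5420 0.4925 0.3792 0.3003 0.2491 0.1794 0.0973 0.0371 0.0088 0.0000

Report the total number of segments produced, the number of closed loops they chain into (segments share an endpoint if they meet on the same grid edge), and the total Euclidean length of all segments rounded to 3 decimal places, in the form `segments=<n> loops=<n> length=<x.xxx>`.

cell (0,0): code 0100 → (0.851,1.000)–(1.000,0.843)
cell (0,1): code 1100 → (0.425,2.000)–(0.851,1.000)
cell (0,2): code 1100 → (0.430,3.000)–(0.425,2.000)
cell (0,3): code 1100 → (0.532,4.000)–(0.430,3.000)
cell (0,4): code 1100 → (0.481,5.000)–(0.532,4.000)
cell (0,5): code 1100 → (0.592,6.000)–(0.481,5.000)
cell (0,6): code 1000 → (1.000,6.498)–(0.592,6.000)
cell (1,0): code 0110 → (1.000,0.843)–(2.000,0.381)
cell (1,6): code 1001 → (2.000,6.503)–(1.000,6.498)
cell (2,0): code 0110 → (2.000,0.381)–(3.000,0.615)
cell (2,4): code 1011 → (3.000,4.603)–(2.802,5.000)
cell (2,5): code 0011 → (2.802,5.000)–(2.444,6.000)
cell (2,6): code 0001 → (2.444,6.000)–(2.000,6.503)
cell (3,0): code 0010 → (3.000,0.615)–(3.420,1.000)
cell (3,1): code 0011 → (3.420,1.000)–(3.818,2.000)
cell (3,2): code 0011 → (3.818,2.000)–(3.656,3.000)
cell (3,3): code 0011 → (3.656,3.000)–(3.205,4.000)
cell (3,4): code 0001 → (3.205,4.000)–(3.000,4.603)
total: 18 segments, chained into 1 closed loop(s), length Σ = 15.658516

segments=18 loops=1 length=15.659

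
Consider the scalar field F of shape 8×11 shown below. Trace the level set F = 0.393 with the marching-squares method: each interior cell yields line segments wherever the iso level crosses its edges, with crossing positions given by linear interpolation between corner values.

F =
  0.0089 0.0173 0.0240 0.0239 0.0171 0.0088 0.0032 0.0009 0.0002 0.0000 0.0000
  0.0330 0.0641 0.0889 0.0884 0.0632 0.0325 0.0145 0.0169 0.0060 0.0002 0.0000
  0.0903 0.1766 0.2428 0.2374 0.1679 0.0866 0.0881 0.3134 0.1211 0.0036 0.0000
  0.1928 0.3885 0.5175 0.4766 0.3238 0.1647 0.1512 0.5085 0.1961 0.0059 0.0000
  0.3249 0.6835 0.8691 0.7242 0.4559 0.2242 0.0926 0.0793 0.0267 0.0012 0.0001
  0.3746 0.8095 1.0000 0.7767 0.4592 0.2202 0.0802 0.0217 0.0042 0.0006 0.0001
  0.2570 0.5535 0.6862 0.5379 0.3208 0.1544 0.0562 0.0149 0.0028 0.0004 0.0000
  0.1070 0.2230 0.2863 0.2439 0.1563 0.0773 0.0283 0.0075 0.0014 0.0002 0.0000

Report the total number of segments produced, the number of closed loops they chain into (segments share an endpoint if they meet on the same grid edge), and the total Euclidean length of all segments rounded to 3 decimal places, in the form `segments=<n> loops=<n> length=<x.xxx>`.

segments=20 loops=2 length=15.406

cell (2,1): code 0100 → (2.547,2.000)–(3.000,1.035)
cell (2,2): code 1100 → (2.651,3.000)–(2.547,2.000)
cell (2,3): code 1000 → (3.000,3.547)–(2.651,3.000)
cell (2,6): code 0100 → (2.408,7.000)–(3.000,6.677)
cell (2,7): code 1000 → (3.000,7.370)–(2.408,7.000)
cell (3,0): code 0100 → (3.015,1.000)–(4.000,0.190)
cell (3,1): code 1110 → (3.000,1.035)–(3.015,1.000)
cell (3,3): code 1101 → (3.524,4.000)–(3.000,3.547)
cell (3,4): code 1000 → (4.000,4.271)–(3.524,4.000)
cell (3,6): code 0010 → (3.000,6.677)–(3.269,7.000)
cell (3,7): code 0001 → (3.269,7.000)–(3.000,7.370)
cell (4,0): code 0110 → (4.000,0.190)–(5.000,0.042)
cell (4,4): code 1001 → (5.000,4.277)–(4.000,4.271)
cell (5,0): code 0110 → (5.000,0.042)–(6.000,0.459)
cell (5,3): code 1011 → (6.000,3.667)–(5.478,4.000)
cell (5,4): code 0001 → (5.478,4.000)–(5.000,4.277)
cell (6,0): code 0010 → (6.000,0.459)–(6.486,1.000)
cell (6,1): code 0011 → (6.486,1.000)–(6.733,2.000)
cell (6,2): code 0011 → (6.733,2.000)–(6.493,3.000)
cell (6,3): code 0001 → (6.493,3.000)–(6.000,3.667)
total: 20 segments, chained into 2 closed loop(s), length Σ = 15.406024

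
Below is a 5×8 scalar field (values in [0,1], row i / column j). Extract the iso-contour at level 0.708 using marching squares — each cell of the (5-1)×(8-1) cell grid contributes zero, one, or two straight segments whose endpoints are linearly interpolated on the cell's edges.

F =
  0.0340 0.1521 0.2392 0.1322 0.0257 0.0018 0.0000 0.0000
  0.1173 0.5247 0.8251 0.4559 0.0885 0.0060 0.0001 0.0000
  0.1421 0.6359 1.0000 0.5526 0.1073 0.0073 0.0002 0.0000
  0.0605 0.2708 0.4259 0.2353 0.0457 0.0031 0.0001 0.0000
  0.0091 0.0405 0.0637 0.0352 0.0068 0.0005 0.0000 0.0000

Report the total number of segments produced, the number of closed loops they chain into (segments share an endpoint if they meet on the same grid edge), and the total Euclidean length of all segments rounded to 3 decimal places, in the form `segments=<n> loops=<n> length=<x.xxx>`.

cell (0,1): code 0100 → (0.800,2.000)–(1.000,1.610)
cell (0,2): code 1000 → (1.000,2.317)–(0.800,2.000)
cell (1,1): code 0110 → (1.000,1.610)–(2.000,1.198)
cell (1,2): code 1001 → (2.000,2.653)–(1.000,2.317)
cell (2,1): code 0010 → (2.000,1.198)–(2.509,2.000)
cell (2,2): code 0001 → (2.509,2.000)–(2.000,2.653)
total: 6 segments, chained into 1 closed loop(s), length Σ = 4.726449

segments=6 loops=1 length=4.726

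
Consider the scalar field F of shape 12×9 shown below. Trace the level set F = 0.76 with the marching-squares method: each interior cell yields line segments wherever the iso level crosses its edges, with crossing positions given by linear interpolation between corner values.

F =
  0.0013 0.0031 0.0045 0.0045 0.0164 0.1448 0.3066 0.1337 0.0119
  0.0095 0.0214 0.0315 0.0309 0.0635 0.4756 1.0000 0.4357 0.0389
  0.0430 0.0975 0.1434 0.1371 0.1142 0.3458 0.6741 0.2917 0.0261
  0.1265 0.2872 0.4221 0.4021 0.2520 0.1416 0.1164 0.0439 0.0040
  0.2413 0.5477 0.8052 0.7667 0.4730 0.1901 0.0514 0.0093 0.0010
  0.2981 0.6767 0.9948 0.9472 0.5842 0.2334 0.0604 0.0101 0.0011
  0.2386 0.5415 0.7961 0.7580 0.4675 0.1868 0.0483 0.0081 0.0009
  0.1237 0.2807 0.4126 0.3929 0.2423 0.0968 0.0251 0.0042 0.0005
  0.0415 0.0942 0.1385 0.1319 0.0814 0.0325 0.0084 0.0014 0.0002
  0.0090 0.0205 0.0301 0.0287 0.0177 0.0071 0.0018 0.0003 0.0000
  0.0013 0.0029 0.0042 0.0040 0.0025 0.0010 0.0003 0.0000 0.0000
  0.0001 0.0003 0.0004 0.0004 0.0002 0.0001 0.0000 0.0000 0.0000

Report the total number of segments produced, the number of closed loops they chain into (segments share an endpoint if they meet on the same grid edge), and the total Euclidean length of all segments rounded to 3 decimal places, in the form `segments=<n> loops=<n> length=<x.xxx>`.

cell (0,5): code 0100 → (0.654,6.000)–(1.000,5.542)
cell (0,6): code 1000 → (1.000,6.425)–(0.654,6.000)
cell (1,5): code 0010 → (1.000,5.542)–(1.736,6.000)
cell (1,6): code 0001 → (1.736,6.000)–(1.000,6.425)
cell (3,1): code 0100 → (3.882,2.000)–(4.000,1.824)
cell (3,2): code 1100 → (3.982,3.000)–(3.882,2.000)
cell (3,3): code 1000 → (4.000,3.023)–(3.982,3.000)
cell (4,1): code 0110 → (4.000,1.824)–(5.000,1.262)
cell (4,3): code 1001 → (5.000,3.516)–(4.000,3.023)
cell (5,1): code 0110 → (5.000,1.262)–(6.000,1.858)
cell (5,2): code 1011 → (6.000,2.948)–(5.989,3.000)
cell (5,3): code 0001 → (5.989,3.000)–(5.000,3.516)
cell (6,1): code 0010 → (6.000,1.858)–(6.094,2.000)
cell (6,2): code 0001 → (6.094,2.000)–(6.000,2.948)
total: 14 segments, chained into 2 closed loop(s), length Σ = 9.803614

segments=14 loops=2 length=9.804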